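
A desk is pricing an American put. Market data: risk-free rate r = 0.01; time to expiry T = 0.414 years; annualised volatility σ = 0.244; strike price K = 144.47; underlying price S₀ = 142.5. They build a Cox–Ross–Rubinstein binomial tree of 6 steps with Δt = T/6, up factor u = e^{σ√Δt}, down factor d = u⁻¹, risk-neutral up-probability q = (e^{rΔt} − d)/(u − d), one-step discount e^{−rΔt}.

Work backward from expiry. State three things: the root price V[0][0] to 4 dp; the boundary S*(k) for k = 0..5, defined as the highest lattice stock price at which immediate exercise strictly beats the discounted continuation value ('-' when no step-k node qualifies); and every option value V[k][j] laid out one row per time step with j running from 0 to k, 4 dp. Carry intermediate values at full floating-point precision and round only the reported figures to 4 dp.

params: Δt=0.06900 u=1.06619 d=0.93792 q=0.48936 e^(-rΔt)=0.99931
t_6 payoffs: 47.4632 34.1960 19.1144 1.9700 0.0000 0.0000 0.0000
t_5: node(5,0) S=103.4278 payoff=41.0422 vs cont=40.9425 → 41.0422 [stop]  node(5,1) S=117.5732 payoff=26.8968 vs cont=26.7971 → 26.8968 [stop]  node(5,2) S=133.6532 payoff=10.8168 vs cont=10.7171 → 10.8168 [stop]  node(5,3) S=151.9324 payoff=0.0000 vs cont=1.0053 → 1.0053 [wait]  node(5,4) S=172.7115 payoff=0.0000 vs cont=0.0000 → 0.0000 [wait]  node(5,5) S=196.3325 payoff=0.0000 vs cont=0.0000 → 0.0000 [wait]  ⇒ S*(5)=133.6532
t_4: node(4,0) S=110.2740 payoff=34.1960 vs cont=34.0964 → 34.1960 [stop]  node(4,1) S=125.3556 payoff=19.1144 vs cont=19.0147 → 19.1144 [stop]  node(4,2) S=142.5000 payoff=1.9700 vs cont=6.0112 → 6.0112 [wait]  node(4,3) S=161.9891 payoff=0.0000 vs cont=0.5130 → 0.5130 [wait]  node(4,4) S=184.1437 payoff=0.0000 vs cont=0.0000 → 0.0000 [wait]  ⇒ S*(4)=125.3556
t_3: node(3,0) S=117.5732 payoff=26.8968 vs cont=26.7971 → 26.8968 [stop]  node(3,1) S=133.6532 payoff=10.8168 vs cont=12.6934 → 12.6934 [wait]  node(3,2) S=151.9324 payoff=0.0000 vs cont=3.3183 → 3.3183 [wait]  node(3,3) S=172.7115 payoff=0.0000 vs cont=0.2618 → 0.2618 [wait]  ⇒ S*(3)=117.5732
t_2: node(2,0) S=125.3556 payoff=19.1144 vs cont=19.9324 → 19.9324 [wait]  node(2,1) S=142.5000 payoff=1.9700 vs cont=8.1000 → 8.1000 [wait]  node(2,2) S=161.9891 payoff=0.0000 vs cont=1.8213 → 1.8213 [wait]  ⇒ S*(2)=-
t_1: node(1,0) S=133.6532 payoff=10.8168 vs cont=14.1323 → 14.1323 [wait]  node(1,1) S=151.9324 payoff=0.0000 vs cont=5.0240 → 5.0240 [wait]  ⇒ S*(1)=-
t_0: node(0,0) S=142.5000 payoff=1.9700 vs cont=9.6683 → 9.6683 [wait]  ⇒ S*(0)=-

price = 9.6683
boundary = - - - 117.5732 125.3556 133.6532
tree:
9.6683
14.1323 5.0240
19.9324 8.1000 1.8213
26.8968 12.6934 3.3183 0.2618
34.1960 19.1144 6.0112 0.5130 0.0000
41.0422 26.8968 10.8168 1.0053 0.0000 0.0000
47.4632 34.1960 19.1144 1.9700 0.0000 0.0000 0.0000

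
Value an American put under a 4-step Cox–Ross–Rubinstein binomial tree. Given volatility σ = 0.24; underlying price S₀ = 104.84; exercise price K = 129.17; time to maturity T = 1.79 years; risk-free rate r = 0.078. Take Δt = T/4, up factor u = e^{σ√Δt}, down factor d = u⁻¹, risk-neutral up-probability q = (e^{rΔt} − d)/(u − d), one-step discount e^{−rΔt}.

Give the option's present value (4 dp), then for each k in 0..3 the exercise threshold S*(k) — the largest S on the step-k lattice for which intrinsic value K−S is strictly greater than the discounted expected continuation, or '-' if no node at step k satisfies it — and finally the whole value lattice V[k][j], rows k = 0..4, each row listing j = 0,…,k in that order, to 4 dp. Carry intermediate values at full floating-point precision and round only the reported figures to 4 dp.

price = 24.3300
boundary = 104.8400 89.2897 104.8400 89.2897
tree:
24.3300
39.8803 12.4093
53.1241 24.3300 4.1933
64.4035 39.8803 10.1007 0.0000
74.0099 53.1241 24.3300 0.0000 0.0000

params: Δt=0.44750 u=1.17416 d=0.85168 q=0.57010 e^(-rΔt)=0.96570
t_4 payoffs: 74.0099 53.1241 24.3300 0.0000 0.0000
t_3: node(3,0) S=64.7665 payoff=64.4035 vs cont=59.9726 → 64.4035 [stop]  node(3,1) S=89.2897 payoff=39.8803 vs cont=35.4494 → 39.8803 [stop]  node(3,2) S=123.0984 payoff=6.0716 vs cont=10.1007 → 10.1007 [wait]  node(3,3) S=169.7085 payoff=0.0000 vs cont=0.0000 → 0.0000 [wait]  ⇒ S*(3)=89.2897
t_2: node(2,0) S=76.0459 payoff=53.1241 vs cont=48.6932 → 53.1241 [stop]  node(2,1) S=104.8400 payoff=24.3300 vs cont=22.1173 → 24.3300 [stop]  node(2,2) S=144.5367 payoff=0.0000 vs cont=4.1933 → 4.1933 [wait]  ⇒ S*(2)=104.8400
t_1: node(1,0) S=89.2897 payoff=39.8803 vs cont=35.4494 → 39.8803 [stop]  node(1,1) S=123.0984 payoff=6.0716 vs cont=12.4093 → 12.4093 [wait]  ⇒ S*(1)=89.2897
t_0: node(0,0) S=104.8400 payoff=24.3300 vs cont=23.3883 → 24.3300 [stop]  ⇒ S*(0)=104.8400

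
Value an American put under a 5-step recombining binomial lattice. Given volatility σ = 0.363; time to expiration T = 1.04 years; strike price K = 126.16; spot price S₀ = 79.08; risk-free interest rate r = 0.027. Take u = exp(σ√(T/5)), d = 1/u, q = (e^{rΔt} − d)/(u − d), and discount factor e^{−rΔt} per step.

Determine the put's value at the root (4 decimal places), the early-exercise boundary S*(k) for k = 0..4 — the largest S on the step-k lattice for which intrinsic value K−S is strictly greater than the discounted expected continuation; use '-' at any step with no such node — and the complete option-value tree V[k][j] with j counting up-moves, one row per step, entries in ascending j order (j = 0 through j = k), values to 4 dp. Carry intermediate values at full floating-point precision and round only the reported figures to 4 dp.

price = 47.2266
boundary = - 67.0143 79.0800 93.3180 79.0800
tree:
47.2266
59.1457 34.6458
69.3704 47.0800 21.3479
78.0351 59.1457 32.8420 8.9292
85.3778 69.3704 47.0800 17.1246 0.0000
91.6001 78.0351 59.1457 32.8420 0.0000 0.0000

Δt=0.20800, u=1.18005, d=0.84742, q=0.47564, disc=e^(-rΔt)=0.99440
k=5 terminal: V=max(K-S,0) → 91.6001 78.0351 59.1457 32.8420 0.0000 0.0000
k=4: j=0 S=40.7822 intr=85.3778 cont=84.6713 V=85.3778[EX]; j=1 S=56.7896 intr=69.3704 cont=68.6639 V=69.3704[EX]; j=2 S=79.0800 intr=47.0800 cont=46.3735 V=47.0800[EX]; j=3 S=110.1196 intr=16.0404 cont=17.1246 V=17.1246[hold]; j=4 S=153.3425 intr=0.0000 cont=0.0000 V=0.0000[hold]  S*(4)=79.0800
k=3: j=0 S=48.1249 intr=78.0351 cont=77.3286 V=78.0351[EX]; j=1 S=67.0143 intr=59.1457 cont=58.4391 V=59.1457[EX]; j=2 S=93.3180 intr=32.8420 cont=32.6482 V=32.8420[EX]; j=3 S=129.9462 intr=0.0000 cont=8.9292 V=8.9292[hold]  S*(3)=93.3180
k=2: j=0 S=56.7896 intr=69.3704 cont=68.6639 V=69.3704[EX]; j=1 S=79.0800 intr=47.0800 cont=46.3735 V=47.0800[EX]; j=2 S=110.1196 intr=16.0404 cont=21.3479 V=21.3479[hold]  S*(2)=79.0800
k=1: j=0 S=67.0143 intr=59.1457 cont=58.4391 V=59.1457[EX]; j=1 S=93.3180 intr=32.8420 cont=34.6458 V=34.6458[hold]  S*(1)=67.0143
k=0: j=0 S=79.0800 intr=47.0800 cont=47.2266 V=47.2266[hold]  S*(0)=-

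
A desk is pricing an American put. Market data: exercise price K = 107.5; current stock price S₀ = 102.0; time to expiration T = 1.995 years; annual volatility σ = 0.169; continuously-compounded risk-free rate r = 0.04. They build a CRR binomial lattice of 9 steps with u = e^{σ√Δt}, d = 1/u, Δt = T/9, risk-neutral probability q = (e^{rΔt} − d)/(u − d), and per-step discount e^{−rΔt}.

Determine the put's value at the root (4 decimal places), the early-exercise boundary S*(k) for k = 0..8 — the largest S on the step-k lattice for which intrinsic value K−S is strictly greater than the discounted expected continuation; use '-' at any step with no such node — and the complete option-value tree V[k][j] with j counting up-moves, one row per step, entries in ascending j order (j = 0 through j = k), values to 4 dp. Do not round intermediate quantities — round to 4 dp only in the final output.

price = 9.6101
boundary = - - 86.9938 80.3402 86.9938 80.3402 86.9938 94.1986 86.9938
tree:
9.6101
14.2571 5.7473
20.5062 9.0849 2.9538
27.1598 13.9046 5.0640 1.1764
33.3046 20.5062 8.4215 2.2420 0.2736
38.9794 27.1598 13.4744 4.1878 0.5949 0.0000
44.2202 33.3046 20.5062 7.6116 1.2937 0.0000 0.0000
49.0601 38.9794 27.1598 13.3014 2.8131 0.0000 0.0000 0.0000
53.5299 44.2202 33.3046 20.5062 6.1170 0.0000 0.0000 0.0000 0.0000
57.6577 49.0601 38.9794 27.1598 13.3014 0.0000 0.0000 0.0000 0.0000 0.0000

Δt=0.22167  u=1.08282  d=0.92352  q=0.53603  discount=0.99117
step 9 (expiry): payoffs max(K−S,0) = 57.6577 49.0601 38.9794 27.1598 13.3014 0.0000 0.0000 0.0000 0.0000 0.0000
step 8: (k=8,j=0): S=53.9701, (K−S)⁺=53.5299, hold=52.5809 ⇒ V=53.5299 exercise | (k=8,j=1): S=63.2798, (K−S)⁺=44.2202, hold=43.2712 ⇒ V=44.2202 exercise | (k=8,j=2): S=74.1954, (K−S)⁺=33.3046, hold=32.3557 ⇒ V=33.3046 exercise | (k=8,j=3): S=86.9938, (K−S)⁺=20.5062, hold=19.5572 ⇒ V=20.5062 exercise | (k=8,j=4): S=102.0000, (K−S)⁺=5.5000, hold=6.1170 ⇒ V=6.1170 continue | (k=8,j=5): S=119.5947, (K−S)⁺=0.0000, hold=0.0000 ⇒ V=0.0000 continue | (k=8,j=6): S=140.2244, (K−S)⁺=0.0000, hold=0.0000 ⇒ V=0.0000 continue | (k=8,j=7): S=164.4126, (K−S)⁺=0.0000, hold=0.0000 ⇒ V=0.0000 continue | (k=8,j=8): S=192.7732, (K−S)⁺=0.0000, hold=0.0000 ⇒ V=0.0000 continue  boundary S*=86.9938
step 7: (k=7,j=0): S=58.4399, (K−S)⁺=49.0601, hold=48.1112 ⇒ V=49.0601 exercise | (k=7,j=1): S=68.5206, (K−S)⁺=38.9794, hold=38.0305 ⇒ V=38.9794 exercise | (k=7,j=2): S=80.3402, (K−S)⁺=27.1598, hold=26.2109 ⇒ V=27.1598 exercise | (k=7,j=3): S=94.1986, (K−S)⁺=13.3014, hold=12.6803 ⇒ V=13.3014 exercise | (k=7,j=4): S=110.4475, (K−S)⁺=0.0000, hold=2.8131 ⇒ V=2.8131 continue | (k=7,j=5): S=129.4994, (K−S)⁺=0.0000, hold=0.0000 ⇒ V=0.0000 continue | (k=7,j=6): S=151.8376, (K−S)⁺=0.0000, hold=0.0000 ⇒ V=0.0000 continue | (k=7,j=7): S=178.0291, (K−S)⁺=0.0000, hold=0.0000 ⇒ V=0.0000 continue  boundary S*=94.1986
step 6: (k=6,j=0): S=63.2798, (K−S)⁺=44.2202, hold=43.2712 ⇒ V=44.2202 exercise | (k=6,j=1): S=74.1954, (K−S)⁺=33.3046, hold=32.3557 ⇒ V=33.3046 exercise | (k=6,j=2): S=86.9938, (K−S)⁺=20.5062, hold=19.5572 ⇒ V=20.5062 exercise | (k=6,j=3): S=102.0000, (K−S)⁺=5.5000, hold=7.6116 ⇒ V=7.6116 continue | (k=6,j=4): S=119.5947, (K−S)⁺=0.0000, hold=1.2937 ⇒ V=1.2937 continue | (k=6,j=5): S=140.2244, (K−S)⁺=0.0000, hold=0.0000 ⇒ V=0.0000 continue | (k=6,j=6): S=164.4126, (K−S)⁺=0.0000, hold=0.0000 ⇒ V=0.0000 continue  boundary S*=86.9938
step 5: (k=5,j=0): S=68.5206, (K−S)⁺=38.9794, hold=38.0305 ⇒ V=38.9794 exercise | (k=5,j=1): S=80.3402, (K−S)⁺=27.1598, hold=26.2109 ⇒ V=27.1598 exercise | (k=5,j=2): S=94.1986, (K−S)⁺=13.3014, hold=13.4744 ⇒ V=13.4744 continue | (k=5,j=3): S=110.4475, (K−S)⁺=0.0000, hold=4.1878 ⇒ V=4.1878 continue | (k=5,j=4): S=129.4994, (K−S)⁺=0.0000, hold=0.5949 ⇒ V=0.5949 continue | (k=5,j=5): S=151.8376, (K−S)⁺=0.0000, hold=0.0000 ⇒ V=0.0000 continue  boundary S*=80.3402
step 4: (k=4,j=0): S=74.1954, (K−S)⁺=33.3046, hold=32.3557 ⇒ V=33.3046 exercise | (k=4,j=1): S=86.9938, (K−S)⁺=20.5062, hold=19.6491 ⇒ V=20.5062 exercise | (k=4,j=2): S=102.0000, (K−S)⁺=5.5000, hold=8.4215 ⇒ V=8.4215 continue | (k=4,j=3): S=119.5947, (K−S)⁺=0.0000, hold=2.2420 ⇒ V=2.2420 continue | (k=4,j=4): S=140.2244, (K−S)⁺=0.0000, hold=0.2736 ⇒ V=0.2736 continue  boundary S*=86.9938
step 3: (k=3,j=0): S=80.3402, (K−S)⁺=27.1598, hold=26.2109 ⇒ V=27.1598 exercise | (k=3,j=1): S=94.1986, (K−S)⁺=13.3014, hold=13.9046 ⇒ V=13.9046 continue | (k=3,j=2): S=110.4475, (K−S)⁺=0.0000, hold=5.0640 ⇒ V=5.0640 continue | (k=3,j=3): S=129.4994, (K−S)⁺=0.0000, hold=1.1764 ⇒ V=1.1764 continue  boundary S*=80.3402
step 2: (k=2,j=0): S=86.9938, (K−S)⁺=20.5062, hold=19.8777 ⇒ V=20.5062 exercise | (k=2,j=1): S=102.0000, (K−S)⁺=5.5000, hold=9.0849 ⇒ V=9.0849 continue | (k=2,j=2): S=119.5947, (K−S)⁺=0.0000, hold=2.9538 ⇒ V=2.9538 continue  boundary S*=86.9938
step 1: (k=1,j=0): S=94.1986, (K−S)⁺=13.3014, hold=14.2571 ⇒ V=14.2571 continue | (k=1,j=1): S=110.4475, (K−S)⁺=0.0000, hold=5.7473 ⇒ V=5.7473 continue  boundary S*=-
step 0: (k=0,j=0): S=102.0000, (K−S)⁺=5.5000, hold=9.6101 ⇒ V=9.6101 continue  boundary S*=-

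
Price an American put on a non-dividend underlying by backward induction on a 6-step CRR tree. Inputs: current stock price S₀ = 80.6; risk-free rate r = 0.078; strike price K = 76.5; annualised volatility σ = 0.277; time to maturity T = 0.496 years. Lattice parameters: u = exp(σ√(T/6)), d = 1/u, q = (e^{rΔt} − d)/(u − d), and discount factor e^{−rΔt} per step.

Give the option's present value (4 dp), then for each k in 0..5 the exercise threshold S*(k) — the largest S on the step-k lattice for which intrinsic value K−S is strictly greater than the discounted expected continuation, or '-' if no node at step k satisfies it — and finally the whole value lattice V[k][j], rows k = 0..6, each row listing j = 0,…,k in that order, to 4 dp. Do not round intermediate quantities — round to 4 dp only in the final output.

price = 3.4103
boundary = - - - 63.4702 58.6114 63.4702
tree:
3.4103
5.5344 1.4973
8.6774 2.7098 0.3996
13.0298 4.7783 0.8391 0.0000
17.8886 8.1193 1.7619 0.0000 0.0000
22.3755 13.0298 3.6996 0.0000 0.0000 0.0000
26.5190 17.8886 7.7681 0.0000 0.0000 0.0000 0.0000

Δt=0.08267  u=1.08290  d=0.92345  q=0.52067  discount=0.99357
step 6 (expiry): payoffs max(K−S,0) = 26.5190 17.8886 7.7681 0.0000 0.0000 0.0000 0.0000
step 5: (k=5,j=0): S=54.1245, (K−S)⁺=22.3755, hold=21.8839 ⇒ V=22.3755 exercise | (k=5,j=1): S=63.4702, (K−S)⁺=13.0298, hold=12.5381 ⇒ V=13.0298 exercise | (k=5,j=2): S=74.4298, (K−S)⁺=2.0702, hold=3.6996 ⇒ V=3.6996 continue | (k=5,j=3): S=87.2817, (K−S)⁺=0.0000, hold=0.0000 ⇒ V=0.0000 continue | (k=5,j=4): S=102.3529, (K−S)⁺=0.0000, hold=0.0000 ⇒ V=0.0000 continue | (k=5,j=5): S=120.0263, (K−S)⁺=0.0000, hold=0.0000 ⇒ V=0.0000 continue  boundary S*=63.4702
step 4: (k=4,j=0): S=58.6114, (K−S)⁺=17.8886, hold=17.3970 ⇒ V=17.8886 exercise | (k=4,j=1): S=68.7319, (K−S)⁺=7.7681, hold=8.1193 ⇒ V=8.1193 continue | (k=4,j=2): S=80.6000, (K−S)⁺=0.0000, hold=1.7619 ⇒ V=1.7619 continue | (k=4,j=3): S=94.5174, (K−S)⁺=0.0000, hold=0.0000 ⇒ V=0.0000 continue | (k=4,j=4): S=110.8379, (K−S)⁺=0.0000, hold=0.0000 ⇒ V=0.0000 continue  boundary S*=58.6114
step 3: (k=3,j=0): S=63.4702, (K−S)⁺=13.0298, hold=12.7198 ⇒ V=13.0298 exercise | (k=3,j=1): S=74.4298, (K−S)⁺=2.0702, hold=4.7783 ⇒ V=4.7783 continue | (k=3,j=2): S=87.2817, (K−S)⁺=0.0000, hold=0.8391 ⇒ V=0.8391 continue | (k=3,j=3): S=102.3529, (K−S)⁺=0.0000, hold=0.0000 ⇒ V=0.0000 continue  boundary S*=63.4702
step 2: (k=2,j=0): S=68.7319, (K−S)⁺=7.7681, hold=8.6774 ⇒ V=8.6774 continue | (k=2,j=1): S=80.6000, (K−S)⁺=0.0000, hold=2.7098 ⇒ V=2.7098 continue | (k=2,j=2): S=94.5174, (K−S)⁺=0.0000, hold=0.3996 ⇒ V=0.3996 continue  boundary S*=-
step 1: (k=1,j=0): S=74.4298, (K−S)⁺=2.0702, hold=5.5344 ⇒ V=5.5344 continue | (k=1,j=1): S=87.2817, (K−S)⁺=0.0000, hold=1.4973 ⇒ V=1.4973 continue  boundary S*=-
step 0: (k=0,j=0): S=80.6000, (K−S)⁺=0.0000, hold=3.4103 ⇒ V=3.4103 continue  boundary S*=-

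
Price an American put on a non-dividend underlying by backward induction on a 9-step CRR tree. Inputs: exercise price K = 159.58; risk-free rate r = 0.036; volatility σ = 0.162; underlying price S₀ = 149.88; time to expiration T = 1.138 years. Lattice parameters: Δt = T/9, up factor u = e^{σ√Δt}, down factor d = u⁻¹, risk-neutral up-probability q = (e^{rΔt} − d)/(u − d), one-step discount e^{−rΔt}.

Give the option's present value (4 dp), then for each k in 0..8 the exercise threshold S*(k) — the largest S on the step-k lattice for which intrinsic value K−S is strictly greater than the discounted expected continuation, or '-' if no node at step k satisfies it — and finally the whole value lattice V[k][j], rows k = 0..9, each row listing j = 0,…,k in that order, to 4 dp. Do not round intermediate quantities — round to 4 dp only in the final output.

params: Δt=0.12644 u=1.05930 d=0.94402 q=0.52518 e^(-rΔt)=0.99546
t_9 payoffs: 70.3351 59.4374 47.2089 33.4872 18.0900 0.8125 0.0000 0.0000 0.0000 0.0000
t_8: node(8,0) S=94.5369 payoff=65.0431 vs cont=64.3184 → 65.0431 [stop]  node(8,1) S=106.0808 payoff=53.4992 vs cont=52.7744 → 53.4992 [stop]  node(8,2) S=119.0344 payoff=40.5456 vs cont=39.8208 → 40.5456 [stop]  node(8,3) S=133.5697 payoff=26.0103 vs cont=25.2855 → 26.0103 [stop]  node(8,4) S=149.8800 payoff=9.7000 vs cont=8.9752 → 9.7000 [stop]  node(8,5) S=168.1819 payoff=0.0000 vs cont=0.3841 → 0.3841 [wait]  node(8,6) S=188.7187 payoff=0.0000 vs cont=0.0000 → 0.0000 [wait]  node(8,7) S=211.7632 payoff=0.0000 vs cont=0.0000 → 0.0000 [wait]  node(8,8) S=237.6217 payoff=0.0000 vs cont=0.0000 → 0.0000 [wait]  ⇒ S*(8)=149.8800
t_7: node(7,0) S=100.1426 payoff=59.4374 vs cont=58.7126 → 59.4374 [stop]  node(7,1) S=112.3711 payoff=47.2089 vs cont=46.4841 → 47.2089 [stop]  node(7,2) S=126.0928 payoff=33.4872 vs cont=32.7624 → 33.4872 [stop]  node(7,3) S=141.4900 payoff=18.0900 vs cont=17.3652 → 18.0900 [stop]  node(7,4) S=158.7675 payoff=0.8125 vs cont=4.7856 → 4.7856 [wait]  node(7,5) S=178.1546 payoff=0.0000 vs cont=0.1815 → 0.1815 [wait]  node(7,6) S=199.9092 payoff=0.0000 vs cont=0.0000 → 0.0000 [wait]  node(7,7) S=224.3202 payoff=0.0000 vs cont=0.0000 → 0.0000 [wait]  ⇒ S*(7)=141.4900
t_6: node(6,0) S=106.0808 payoff=53.4992 vs cont=52.7744 → 53.4992 [stop]  node(6,1) S=119.0344 payoff=40.5456 vs cont=39.8208 → 40.5456 [stop]  node(6,2) S=133.5697 payoff=26.0103 vs cont=25.2855 → 26.0103 [stop]  node(6,3) S=149.8800 payoff=9.7000 vs cont=11.0523 → 11.0523 [wait]  node(6,4) S=168.1819 payoff=0.0000 vs cont=2.3569 → 2.3569 [wait]  node(6,5) S=188.7187 payoff=0.0000 vs cont=0.0858 → 0.0858 [wait]  node(6,6) S=211.7632 payoff=0.0000 vs cont=0.0000 → 0.0000 [wait]  ⇒ S*(6)=133.5697
t_5: node(5,0) S=112.3711 payoff=47.2089 vs cont=46.4841 → 47.2089 [stop]  node(5,1) S=126.0928 payoff=33.4872 vs cont=32.7624 → 33.4872 [stop]  node(5,2) S=141.4900 payoff=18.0900 vs cont=18.0722 → 18.0900 [stop]  node(5,3) S=158.7675 payoff=0.8125 vs cont=6.4562 → 6.4562 [wait]  node(5,4) S=178.1546 payoff=0.0000 vs cont=1.1589 → 1.1589 [wait]  node(5,5) S=199.9092 payoff=0.0000 vs cont=0.0406 → 0.0406 [wait]  ⇒ S*(5)=141.4900
t_4: node(4,0) S=119.0344 payoff=40.5456 vs cont=39.8208 → 40.5456 [stop]  node(4,1) S=133.5697 payoff=26.0103 vs cont=25.2855 → 26.0103 [stop]  node(4,2) S=149.8800 payoff=9.7000 vs cont=11.9257 → 11.9257 [wait]  node(4,3) S=168.1819 payoff=0.0000 vs cont=3.6575 → 3.6575 [wait]  node(4,4) S=188.7187 payoff=0.0000 vs cont=0.5690 → 0.5690 [wait]  ⇒ S*(4)=133.5697
t_3: node(3,0) S=126.0928 payoff=33.4872 vs cont=32.7624 → 33.4872 [stop]  node(3,1) S=141.4900 payoff=18.0900 vs cont=18.5288 → 18.5288 [wait]  node(3,2) S=158.7675 payoff=0.8125 vs cont=7.5489 → 7.5489 [wait]  node(3,3) S=178.1546 payoff=0.0000 vs cont=2.0262 → 2.0262 [wait]  ⇒ S*(3)=126.0928
t_2: node(2,0) S=133.5697 payoff=26.0103 vs cont=25.5149 → 26.0103 [stop]  node(2,1) S=149.8800 payoff=9.7000 vs cont=12.7044 → 12.7044 [wait]  node(2,2) S=168.1819 payoff=0.0000 vs cont=4.6274 → 4.6274 [wait]  ⇒ S*(2)=133.5697
t_1: node(1,0) S=141.4900 payoff=18.0900 vs cont=18.9359 → 18.9359 [wait]  node(1,1) S=158.7675 payoff=0.8125 vs cont=8.4241 → 8.4241 [wait]  ⇒ S*(1)=-
t_0: node(0,0) S=149.8800 payoff=9.7000 vs cont=13.3544 → 13.3544 [wait]  ⇒ S*(0)=-

price = 13.3544
boundary = - - 133.5697 126.0928 133.5697 141.4900 133.5697 141.4900 149.8800
tree:
13.3544
18.9359 8.4241
26.0103 12.7044 4.6274
33.4872 18.5288 7.5489 2.0262
40.5456 26.0103 11.9257 3.6575 0.5690
47.2089 33.4872 18.0900 6.4562 1.1589 0.0406
53.4992 40.5456 26.0103 11.0523 2.3569 0.0858 0.0000
59.4374 47.2089 33.4872 18.0900 4.7856 0.1815 0.0000 0.0000
65.0431 53.4992 40.5456 26.0103 9.7000 0.3841 0.0000 0.0000 0.0000
70.3351 59.4374 47.2089 33.4872 18.0900 0.8125 0.0000 0.0000 0.0000 0.0000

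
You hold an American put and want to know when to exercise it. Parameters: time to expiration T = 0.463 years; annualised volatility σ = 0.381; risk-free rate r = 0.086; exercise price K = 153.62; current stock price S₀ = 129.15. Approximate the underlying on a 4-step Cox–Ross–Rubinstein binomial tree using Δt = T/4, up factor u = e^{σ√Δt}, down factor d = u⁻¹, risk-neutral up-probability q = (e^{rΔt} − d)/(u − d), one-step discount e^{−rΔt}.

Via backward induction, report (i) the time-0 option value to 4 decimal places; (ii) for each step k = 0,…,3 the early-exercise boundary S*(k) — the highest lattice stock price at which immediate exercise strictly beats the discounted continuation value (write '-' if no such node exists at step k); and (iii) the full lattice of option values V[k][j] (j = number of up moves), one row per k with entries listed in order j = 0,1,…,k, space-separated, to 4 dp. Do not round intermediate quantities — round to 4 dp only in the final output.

params: Δt=0.11575 u=1.13840 d=0.87843 q=0.50612 e^(-rΔt)=0.99009
t_4 payoffs: 76.7221 53.9638 24.4700 0.0000 0.0000
t_3: node(3,0) S=87.5406 payoff=66.0794 vs cont=64.5578 → 66.0794 [stop]  node(3,1) S=113.4487 payoff=40.1713 vs cont=38.6497 → 40.1713 [stop]  node(3,2) S=147.0244 payoff=6.5956 vs cont=11.9655 → 11.9655 [wait]  node(3,3) S=190.5370 payoff=0.0000 vs cont=0.0000 → 0.0000 [wait]  ⇒ S*(3)=113.4487
t_2: node(2,0) S=99.6562 payoff=53.9638 vs cont=52.4422 → 53.9638 [stop]  node(2,1) S=129.1500 payoff=24.4700 vs cont=25.6393 → 25.6393 [wait]  node(2,2) S=167.3726 payoff=0.0000 vs cont=5.8510 → 5.8510 [wait]  ⇒ S*(2)=99.6562
t_1: node(1,0) S=113.4487 payoff=40.1713 vs cont=39.2356 → 40.1713 [stop]  node(1,1) S=147.0244 payoff=6.5956 vs cont=15.4693 → 15.4693 [wait]  ⇒ S*(1)=113.4487
t_0: node(0,0) S=129.1500 payoff=24.4700 vs cont=27.3950 → 27.3950 [wait]  ⇒ S*(0)=-

price = 27.3950
boundary = - 113.4487 99.6562 113.4487
tree:
27.3950
40.1713 15.4693
53.9638 25.6393 5.8510
66.0794 40.1713 11.9655 0.0000
76.7221 53.9638 24.4700 0.0000 0.0000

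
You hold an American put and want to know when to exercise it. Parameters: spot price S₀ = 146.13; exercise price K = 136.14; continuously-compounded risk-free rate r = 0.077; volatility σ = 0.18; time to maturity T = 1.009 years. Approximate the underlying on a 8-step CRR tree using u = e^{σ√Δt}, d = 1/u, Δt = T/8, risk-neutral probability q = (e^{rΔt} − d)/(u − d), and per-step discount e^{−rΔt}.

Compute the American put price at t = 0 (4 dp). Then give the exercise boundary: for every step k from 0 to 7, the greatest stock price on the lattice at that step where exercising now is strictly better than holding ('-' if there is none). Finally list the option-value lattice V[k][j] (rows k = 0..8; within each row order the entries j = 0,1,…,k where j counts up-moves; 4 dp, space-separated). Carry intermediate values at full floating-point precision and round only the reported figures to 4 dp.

price = 3.4473
boundary = - - - 120.6291 113.1592 120.6291 113.1592 120.6291
tree:
3.4473
5.8700 1.6060
9.7072 2.9610 0.5707
15.5109 5.3218 1.1600 0.1182
22.9808 9.2675 2.3181 0.2714 0.0000
29.9882 15.5109 4.5294 0.6232 0.0000 0.0000
36.5617 22.9808 8.5779 1.4312 0.0000 0.0000 0.0000
42.7281 29.9882 15.5109 3.2867 0.0000 0.0000 0.0000 0.0000
48.5126 36.5617 22.9808 7.5478 0.0000 0.0000 0.0000 0.0000 0.0000

Δt=0.12612  u=1.06601  d=0.93808  q=0.56030  discount=0.99034
step 8 (expiry): payoffs max(K−S,0) = 48.5126 36.5617 22.9808 7.5478 0.0000 0.0000 0.0000 0.0000 0.0000
step 7: (k=7,j=0): S=93.4119, (K−S)⁺=42.7281, hold=41.4123 ⇒ V=42.7281 exercise | (k=7,j=1): S=106.1518, (K−S)⁺=29.9882, hold=28.6725 ⇒ V=29.9882 exercise | (k=7,j=2): S=120.6291, (K−S)⁺=15.5109, hold=14.1952 ⇒ V=15.5109 exercise | (k=7,j=3): S=137.0809, (K−S)⁺=0.0000, hold=3.2867 ⇒ V=3.2867 continue | (k=7,j=4): S=155.7765, (K−S)⁺=0.0000, hold=0.0000 ⇒ V=0.0000 continue | (k=7,j=5): S=177.0218, (K−S)⁺=0.0000, hold=0.0000 ⇒ V=0.0000 continue | (k=7,j=6): S=201.1646, (K−S)⁺=0.0000, hold=0.0000 ⇒ V=0.0000 continue | (k=7,j=7): S=228.6001, (K−S)⁺=0.0000, hold=0.0000 ⇒ V=0.0000 continue  boundary S*=120.6291
step 6: (k=6,j=0): S=99.5783, (K−S)⁺=36.5617, hold=35.2459 ⇒ V=36.5617 exercise | (k=6,j=1): S=113.1592, (K−S)⁺=22.9808, hold=21.6651 ⇒ V=22.9808 exercise | (k=6,j=2): S=128.5922, (K−S)⁺=7.5478, hold=8.5779 ⇒ V=8.5779 continue | (k=6,j=3): S=146.1300, (K−S)⁺=0.0000, hold=1.4312 ⇒ V=1.4312 continue | (k=6,j=4): S=166.0597, (K−S)⁺=0.0000, hold=0.0000 ⇒ V=0.0000 continue | (k=6,j=5): S=188.7075, (K−S)⁺=0.0000, hold=0.0000 ⇒ V=0.0000 continue | (k=6,j=6): S=214.4440, (K−S)⁺=0.0000, hold=0.0000 ⇒ V=0.0000 continue  boundary S*=113.1592
step 5: (k=5,j=0): S=106.1518, (K−S)⁺=29.9882, hold=28.6725 ⇒ V=29.9882 exercise | (k=5,j=1): S=120.6291, (K−S)⁺=15.5109, hold=14.7667 ⇒ V=15.5109 exercise | (k=5,j=2): S=137.0809, (K−S)⁺=0.0000, hold=4.5294 ⇒ V=4.5294 continue | (k=5,j=3): S=155.7765, (K−S)⁺=0.0000, hold=0.6232 ⇒ V=0.6232 continue | (k=5,j=4): S=177.0218, (K−S)⁺=0.0000, hold=0.0000 ⇒ V=0.0000 continue | (k=5,j=5): S=201.1646, (K−S)⁺=0.0000, hold=0.0000 ⇒ V=0.0000 continue  boundary S*=120.6291
step 4: (k=4,j=0): S=113.1592, (K−S)⁺=22.9808, hold=21.6651 ⇒ V=22.9808 exercise | (k=4,j=1): S=128.5922, (K−S)⁺=7.5478, hold=9.2675 ⇒ V=9.2675 continue | (k=4,j=2): S=146.1300, (K−S)⁺=0.0000, hold=2.3181 ⇒ V=2.3181 continue | (k=4,j=3): S=166.0597, (K−S)⁺=0.0000, hold=0.2714 ⇒ V=0.2714 continue | (k=4,j=4): S=188.7075, (K−S)⁺=0.0000, hold=0.0000 ⇒ V=0.0000 continue  boundary S*=113.1592
step 3: (k=3,j=0): S=120.6291, (K−S)⁺=15.5109, hold=15.1494 ⇒ V=15.5109 exercise | (k=3,j=1): S=137.0809, (K−S)⁺=0.0000, hold=5.3218 ⇒ V=5.3218 continue | (k=3,j=2): S=155.7765, (K−S)⁺=0.0000, hold=1.1600 ⇒ V=1.1600 continue | (k=3,j=3): S=177.0218, (K−S)⁺=0.0000, hold=0.1182 ⇒ V=0.1182 continue  boundary S*=120.6291
step 2: (k=2,j=0): S=128.5922, (K−S)⁺=7.5478, hold=9.7072 ⇒ V=9.7072 continue | (k=2,j=1): S=146.1300, (K−S)⁺=0.0000, hold=2.9610 ⇒ V=2.9610 continue | (k=2,j=2): S=166.0597, (K−S)⁺=0.0000, hold=0.5707 ⇒ V=0.5707 continue  boundary S*=-
step 1: (k=1,j=0): S=137.0809, (K−S)⁺=0.0000, hold=5.8700 ⇒ V=5.8700 continue | (k=1,j=1): S=155.7765, (K−S)⁺=0.0000, hold=1.6060 ⇒ V=1.6060 continue  boundary S*=-
step 0: (k=0,j=0): S=146.1300, (K−S)⁺=0.0000, hold=3.4473 ⇒ V=3.4473 continue  boundary S*=-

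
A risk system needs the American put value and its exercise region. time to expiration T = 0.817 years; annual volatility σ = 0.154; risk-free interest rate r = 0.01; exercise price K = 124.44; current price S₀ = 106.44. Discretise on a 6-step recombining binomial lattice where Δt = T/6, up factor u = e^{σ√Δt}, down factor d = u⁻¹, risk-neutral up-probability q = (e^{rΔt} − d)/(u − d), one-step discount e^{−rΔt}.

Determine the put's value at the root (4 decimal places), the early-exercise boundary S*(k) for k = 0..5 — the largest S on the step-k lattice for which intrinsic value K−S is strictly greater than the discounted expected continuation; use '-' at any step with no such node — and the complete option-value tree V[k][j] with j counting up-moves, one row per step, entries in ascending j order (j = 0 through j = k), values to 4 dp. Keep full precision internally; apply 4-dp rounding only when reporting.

Δt=0.13617  u=1.05847  d=0.94476  q=0.49778  discount=0.99864
step 6 (expiry): payoffs max(K−S,0) = 48.7521 39.6419 29.4352 18.0000 5.1884 0.0000 0.0000
step 5: (k=5,j=0): S=80.1136, (K−S)⁺=44.3264, hold=44.1571 ⇒ V=44.3264 exercise | (k=5,j=1): S=89.7565, (K−S)⁺=34.6835, hold=34.5142 ⇒ V=34.6835 exercise | (k=5,j=2): S=100.5600, (K−S)⁺=23.8800, hold=23.7107 ⇒ V=23.8800 exercise | (k=5,j=3): S=112.6639, (K−S)⁺=11.7761, hold=11.6068 ⇒ V=11.7761 exercise | (k=5,j=4): S=126.2246, (K−S)⁺=0.0000, hold=2.6022 ⇒ V=2.6022 continue | (k=5,j=5): S=141.4176, (K−S)⁺=0.0000, hold=0.0000 ⇒ V=0.0000 continue  boundary S*=112.6639
step 4: (k=4,j=0): S=84.7981, (K−S)⁺=39.6419, hold=39.4726 ⇒ V=39.6419 exercise | (k=4,j=1): S=95.0048, (K−S)⁺=29.4352, hold=29.2659 ⇒ V=29.4352 exercise | (k=4,j=2): S=106.4400, (K−S)⁺=18.0000, hold=17.8307 ⇒ V=18.0000 exercise | (k=4,j=3): S=119.2516, (K−S)⁺=5.1884, hold=7.1997 ⇒ V=7.1997 continue | (k=4,j=4): S=133.6053, (K−S)⁺=0.0000, hold=1.3051 ⇒ V=1.3051 continue  boundary S*=106.4400
step 3: (k=3,j=0): S=89.7565, (K−S)⁺=34.6835, hold=34.5142 ⇒ V=34.6835 exercise | (k=3,j=1): S=100.5600, (K−S)⁺=23.8800, hold=23.7107 ⇒ V=23.8800 exercise | (k=3,j=2): S=112.6639, (K−S)⁺=11.7761, hold=12.6067 ⇒ V=12.6067 continue | (k=3,j=3): S=126.2246, (K−S)⁺=0.0000, hold=4.2597 ⇒ V=4.2597 continue  boundary S*=100.5600
step 2: (k=2,j=0): S=95.0048, (K−S)⁺=29.4352, hold=29.2659 ⇒ V=29.4352 exercise | (k=2,j=1): S=106.4400, (K−S)⁺=18.0000, hold=18.2435 ⇒ V=18.2435 continue | (k=2,j=2): S=119.2516, (K−S)⁺=5.1884, hold=8.4402 ⇒ V=8.4402 continue  boundary S*=95.0048
step 1: (k=1,j=0): S=100.5600, (K−S)⁺=23.8800, hold=23.8318 ⇒ V=23.8800 exercise | (k=1,j=1): S=112.6639, (K−S)⁺=11.7761, hold=13.3454 ⇒ V=13.3454 continue  boundary S*=100.5600
step 0: (k=0,j=0): S=106.4400, (K−S)⁺=18.0000, hold=18.6108 ⇒ V=18.6108 continue  boundary S*=-

price = 18.6108
boundary = - 100.5600 95.0048 100.5600 106.4400 112.6639
tree:
18.6108
23.8800 13.3454
29.4352 18.2435 8.4402
34.6835 23.8800 12.6067 4.2597
39.6419 29.4352 18.0000 7.1997 1.3051
44.3264 34.6835 23.8800 11.7761 2.6022 0.0000
48.7521 39.6419 29.4352 18.0000 5.1884 0.0000 0.0000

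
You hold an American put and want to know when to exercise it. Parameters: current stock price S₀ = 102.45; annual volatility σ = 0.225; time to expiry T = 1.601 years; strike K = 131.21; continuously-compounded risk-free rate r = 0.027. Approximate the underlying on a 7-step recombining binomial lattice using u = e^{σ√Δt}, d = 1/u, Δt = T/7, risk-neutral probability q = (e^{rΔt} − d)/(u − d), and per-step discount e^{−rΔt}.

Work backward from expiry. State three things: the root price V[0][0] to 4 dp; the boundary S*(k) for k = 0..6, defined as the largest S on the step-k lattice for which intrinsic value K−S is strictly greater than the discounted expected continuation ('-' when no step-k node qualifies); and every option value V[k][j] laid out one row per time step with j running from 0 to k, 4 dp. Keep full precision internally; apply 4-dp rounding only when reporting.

price = 29.9127
boundary = - 91.9984 82.6130 91.9984 102.4500 91.9984 102.4500
tree:
29.9127
39.2116 21.0517
48.5970 29.3095 13.1146
57.0250 39.2116 19.8423 6.5986
64.5931 48.5970 28.7600 11.2353 2.0776
71.3892 57.0250 39.2116 18.4662 4.1964 0.0000
77.4919 64.5931 48.5970 28.7600 8.4763 0.0000 0.0000
82.9721 71.3892 57.0250 39.2116 17.1210 0.0000 0.0000 0.0000

Δt=0.22871, u=1.11361, d=0.89798, q=0.50185, disc=e^(-rΔt)=0.99384
k=7 terminal: V=max(K-S,0) → 82.9721 71.3892 57.0250 39.2116 17.1210 0.0000 0.0000 0.0000
k=6: j=0 S=53.7181 intr=77.4919 cont=76.6842 V=77.4919[EX]; j=1 S=66.6169 intr=64.5931 cont=63.7853 V=64.5931[EX]; j=2 S=82.6130 intr=48.5970 cont=47.7893 V=48.5970[EX]; j=3 S=102.4500 intr=28.7600 cont=27.9522 V=28.7600[EX]; j=4 S=127.0503 intr=4.1597 cont=8.4763 V=8.4763[hold]; j=5 S=157.5577 intr=0.0000 cont=0.0000 V=0.0000[hold]; j=6 S=195.3905 intr=0.0000 cont=0.0000 V=0.0000[hold]  S*(6)=102.4500
k=5: j=0 S=59.8208 intr=71.3892 cont=70.5814 V=71.3892[EX]; j=1 S=74.1850 intr=57.0250 cont=56.2172 V=57.0250[EX]; j=2 S=91.9984 intr=39.2116 cont=38.4039 V=39.2116[EX]; j=3 S=114.0890 intr=17.1210 cont=18.4662 V=18.4662[hold]; j=4 S=141.4841 intr=0.0000 cont=4.1964 V=4.1964[hold]; j=5 S=175.4573 intr=0.0000 cont=0.0000 V=0.0000[hold]  S*(5)=91.9984
k=4: j=0 S=66.6169 intr=64.5931 cont=63.7853 V=64.5931[EX]; j=1 S=82.6130 intr=48.5970 cont=47.7893 V=48.5970[EX]; j=2 S=102.4500 intr=28.7600 cont=28.6232 V=28.7600[EX]; j=3 S=127.0503 intr=4.1597 cont=11.2353 V=11.2353[hold]; j=4 S=157.5577 intr=0.0000 cont=2.0776 V=2.0776[hold]  S*(4)=102.4500
k=3: j=0 S=74.1850 intr=57.0250 cont=56.2172 V=57.0250[EX]; j=1 S=91.9984 intr=39.2116 cont=38.4039 V=39.2116[EX]; j=2 S=114.0890 intr=17.1210 cont=19.8423 V=19.8423[hold]; j=3 S=141.4841 intr=0.0000 cont=6.5986 V=6.5986[hold]  S*(3)=91.9984
k=2: j=0 S=82.6130 intr=48.5970 cont=47.7893 V=48.5970[EX]; j=1 S=102.4500 intr=28.7600 cont=29.3095 V=29.3095[hold]; j=2 S=127.0503 intr=4.1597 cont=13.1146 V=13.1146[hold]  S*(2)=82.6130
k=1: j=0 S=91.9984 intr=39.2116 cont=38.6780 V=39.2116[EX]; j=1 S=114.0890 intr=17.1210 cont=21.0517 V=21.0517[hold]  S*(1)=91.9984
k=0: j=0 S=102.4500 intr=28.7600 cont=29.9127 V=29.9127[hold]  S*(0)=-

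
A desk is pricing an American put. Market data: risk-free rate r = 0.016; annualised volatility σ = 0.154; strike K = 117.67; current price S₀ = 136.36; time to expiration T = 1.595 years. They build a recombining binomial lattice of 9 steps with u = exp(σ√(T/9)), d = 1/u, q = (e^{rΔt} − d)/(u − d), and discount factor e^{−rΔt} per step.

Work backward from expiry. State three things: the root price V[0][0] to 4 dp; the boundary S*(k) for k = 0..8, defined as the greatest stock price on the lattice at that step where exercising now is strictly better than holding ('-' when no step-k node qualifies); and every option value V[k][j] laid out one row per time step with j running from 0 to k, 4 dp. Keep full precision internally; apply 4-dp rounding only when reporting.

price = 2.7008
boundary = - - - - - - 92.4174 98.6073 105.2119
tree:
2.7008
4.2226 1.2285
6.4497 2.0692 0.4135
9.5851 3.4210 0.7595 0.0776
13.7898 5.5288 1.3798 0.1575 0.0000
19.0890 8.6872 2.4724 0.3194 0.0000 0.0000
25.2526 13.1711 4.3529 0.6481 0.0000 0.0000 0.0000
31.0540 19.0627 7.4858 1.3148 0.0000 0.0000 0.0000 0.0000
36.4912 25.2526 12.4581 2.6673 0.0000 0.0000 0.0000 0.0000 0.0000
41.5871 31.0540 19.0627 5.4112 0.0000 0.0000 0.0000 0.0000 0.0000 0.0000

params: Δt=0.17722 u=1.06698 d=0.93723 q=0.50568 e^(-rΔt)=0.99717
t_9 payoffs: 41.5871 31.0540 19.0627 5.4112 0.0000 0.0000 0.0000 0.0000 0.0000 0.0000
t_8: node(8,0) S=81.1788 payoff=36.4912 vs cont=36.1580 → 36.4912 [stop]  node(8,1) S=92.4174 payoff=25.2526 vs cont=24.9194 → 25.2526 [stop]  node(8,2) S=105.2119 payoff=12.4581 vs cont=12.1249 → 12.4581 [stop]  node(8,3) S=119.7777 payoff=0.0000 vs cont=2.6673 → 2.6673 [wait]  node(8,4) S=136.3600 payoff=0.0000 vs cont=0.0000 → 0.0000 [wait]  node(8,5) S=155.2380 payoff=0.0000 vs cont=0.0000 → 0.0000 [wait]  node(8,6) S=176.7296 payoff=0.0000 vs cont=0.0000 → 0.0000 [wait]  node(8,7) S=201.1965 payoff=0.0000 vs cont=0.0000 → 0.0000 [wait]  node(8,8) S=229.0506 payoff=0.0000 vs cont=0.0000 → 0.0000 [wait]  ⇒ S*(8)=105.2119
t_7: node(7,0) S=86.6160 payoff=31.0540 vs cont=30.7208 → 31.0540 [stop]  node(7,1) S=98.6073 payoff=19.0627 vs cont=18.7295 → 19.0627 [stop]  node(7,2) S=112.2588 payoff=5.4112 vs cont=7.4858 → 7.4858 [wait]  node(7,3) S=127.8002 payoff=0.0000 vs cont=1.3148 → 1.3148 [wait]  node(7,4) S=145.4932 payoff=0.0000 vs cont=0.0000 → 0.0000 [wait]  node(7,5) S=165.6356 payoff=0.0000 vs cont=0.0000 → 0.0000 [wait]  node(7,6) S=188.5666 payoff=0.0000 vs cont=0.0000 → 0.0000 [wait]  node(7,7) S=214.6722 payoff=0.0000 vs cont=0.0000 → 0.0000 [wait]  ⇒ S*(7)=98.6073
t_6: node(6,0) S=92.4174 payoff=25.2526 vs cont=24.9194 → 25.2526 [stop]  node(6,1) S=105.2119 payoff=12.4581 vs cont=13.1711 → 13.1711 [wait]  node(6,2) S=119.7777 payoff=0.0000 vs cont=4.3529 → 4.3529 [wait]  node(6,3) S=136.3600 payoff=0.0000 vs cont=0.6481 → 0.6481 [wait]  node(6,4) S=155.2380 payoff=0.0000 vs cont=0.0000 → 0.0000 [wait]  node(6,5) S=176.7296 payoff=0.0000 vs cont=0.0000 → 0.0000 [wait]  node(6,6) S=201.1965 payoff=0.0000 vs cont=0.0000 → 0.0000 [wait]  ⇒ S*(6)=92.4174
t_5: node(5,0) S=98.6073 payoff=19.0627 vs cont=19.0890 → 19.0890 [wait]  node(5,1) S=112.2588 payoff=5.4112 vs cont=8.6872 → 8.6872 [wait]  node(5,2) S=127.8002 payoff=0.0000 vs cont=2.4724 → 2.4724 [wait]  node(5,3) S=145.4932 payoff=0.0000 vs cont=0.3194 → 0.3194 [wait]  node(5,4) S=165.6356 payoff=0.0000 vs cont=0.0000 → 0.0000 [wait]  node(5,5) S=188.5666 payoff=0.0000 vs cont=0.0000 → 0.0000 [wait]  ⇒ S*(5)=-
t_4: node(4,0) S=105.2119 payoff=12.4581 vs cont=13.7898 → 13.7898 [wait]  node(4,1) S=119.7777 payoff=0.0000 vs cont=5.5288 → 5.5288 [wait]  node(4,2) S=136.3600 payoff=0.0000 vs cont=1.3798 → 1.3798 [wait]  node(4,3) S=155.2380 payoff=0.0000 vs cont=0.1575 → 0.1575 [wait]  node(4,4) S=176.7296 payoff=0.0000 vs cont=0.0000 → 0.0000 [wait]  ⇒ S*(4)=-
t_3: node(3,0) S=112.2588 payoff=5.4112 vs cont=9.5851 → 9.5851 [wait]  node(3,1) S=127.8002 payoff=0.0000 vs cont=3.4210 → 3.4210 [wait]  node(3,2) S=145.4932 payoff=0.0000 vs cont=0.7595 → 0.7595 [wait]  node(3,3) S=165.6356 payoff=0.0000 vs cont=0.0776 → 0.0776 [wait]  ⇒ S*(3)=-
t_2: node(2,0) S=119.7777 payoff=0.0000 vs cont=6.4497 → 6.4497 [wait]  node(2,1) S=136.3600 payoff=0.0000 vs cont=2.0692 → 2.0692 [wait]  node(2,2) S=155.2380 payoff=0.0000 vs cont=0.4135 → 0.4135 [wait]  ⇒ S*(2)=-
t_1: node(1,0) S=127.8002 payoff=0.0000 vs cont=4.2226 → 4.2226 [wait]  node(1,1) S=145.4932 payoff=0.0000 vs cont=1.2285 → 1.2285 [wait]  ⇒ S*(1)=-
t_0: node(0,0) S=136.3600 payoff=0.0000 vs cont=2.7008 → 2.7008 [wait]  ⇒ S*(0)=-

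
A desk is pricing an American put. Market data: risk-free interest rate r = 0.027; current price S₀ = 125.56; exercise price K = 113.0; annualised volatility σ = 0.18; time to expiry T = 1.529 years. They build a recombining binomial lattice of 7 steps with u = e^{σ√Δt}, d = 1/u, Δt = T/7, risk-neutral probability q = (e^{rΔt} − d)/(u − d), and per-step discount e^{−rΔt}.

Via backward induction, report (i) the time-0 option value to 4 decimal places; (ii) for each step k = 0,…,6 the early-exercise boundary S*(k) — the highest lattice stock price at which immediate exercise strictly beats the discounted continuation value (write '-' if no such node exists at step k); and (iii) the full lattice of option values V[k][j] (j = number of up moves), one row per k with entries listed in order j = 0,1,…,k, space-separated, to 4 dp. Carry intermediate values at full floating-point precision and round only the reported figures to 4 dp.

price = 4.0497
boundary = - - - - 89.6831 97.5541 89.6831
tree:
4.0497
6.6152 1.6714
10.4887 3.0303 0.4062
16.0177 5.3835 0.8410 0.0000
23.3169 9.3030 1.7409 0.0000 0.0000
30.5529 15.4459 3.6041 0.0000 0.0000 0.0000
37.2051 23.3169 7.4611 0.0000 0.0000 0.0000 0.0000
43.3205 30.5529 15.4459 0.0000 0.0000 0.0000 0.0000 0.0000

params: Δt=0.21843 u=1.08777 d=0.91932 q=0.51410 e^(-rΔt)=0.99412
t_7 payoffs: 43.3205 30.5529 15.4459 0.0000 0.0000 0.0000 0.0000 0.0000
t_6: node(6,0) S=75.7949 payoff=37.2051 vs cont=36.5406 → 37.2051 [stop]  node(6,1) S=89.6831 payoff=23.3169 vs cont=22.6525 → 23.3169 [stop]  node(6,2) S=106.1160 payoff=6.8840 vs cont=7.4611 → 7.4611 [wait]  node(6,3) S=125.5600 payoff=0.0000 vs cont=0.0000 → 0.0000 [wait]  node(6,4) S=148.5668 payoff=0.0000 vs cont=0.0000 → 0.0000 [wait]  node(6,5) S=175.7892 payoff=0.0000 vs cont=0.0000 → 0.0000 [wait]  node(6,6) S=207.9996 payoff=0.0000 vs cont=0.0000 → 0.0000 [wait]  ⇒ S*(6)=89.6831
t_5: node(5,0) S=82.4471 payoff=30.5529 vs cont=29.8885 → 30.5529 [stop]  node(5,1) S=97.5541 payoff=15.4459 vs cont=15.0763 → 15.4459 [stop]  node(5,2) S=115.4293 payoff=0.0000 vs cont=3.6041 → 3.6041 [wait]  node(5,3) S=136.5798 payoff=0.0000 vs cont=0.0000 → 0.0000 [wait]  node(5,4) S=161.6058 payoff=0.0000 vs cont=0.0000 → 0.0000 [wait]  node(5,5) S=191.2174 payoff=0.0000 vs cont=0.0000 → 0.0000 [wait]  ⇒ S*(5)=97.5541
t_4: node(4,0) S=89.6831 payoff=23.3169 vs cont=22.6525 → 23.3169 [stop]  node(4,1) S=106.1160 payoff=6.8840 vs cont=9.3030 → 9.3030 [wait]  node(4,2) S=125.5600 payoff=0.0000 vs cont=1.7409 → 1.7409 [wait]  node(4,3) S=148.5668 payoff=0.0000 vs cont=0.0000 → 0.0000 [wait]  node(4,4) S=175.7892 payoff=0.0000 vs cont=0.0000 → 0.0000 [wait]  ⇒ S*(4)=89.6831
t_3: node(3,0) S=97.5541 payoff=15.4459 vs cont=16.0177 → 16.0177 [wait]  node(3,1) S=115.4293 payoff=0.0000 vs cont=5.3835 → 5.3835 [wait]  node(3,2) S=136.5798 payoff=0.0000 vs cont=0.8410 → 0.8410 [wait]  node(3,3) S=161.6058 payoff=0.0000 vs cont=0.0000 → 0.0000 [wait]  ⇒ S*(3)=-
t_2: node(2,0) S=106.1160 payoff=6.8840 vs cont=10.4887 → 10.4887 [wait]  node(2,1) S=125.5600 payoff=0.0000 vs cont=3.0303 → 3.0303 [wait]  node(2,2) S=148.5668 payoff=0.0000 vs cont=0.4062 → 0.4062 [wait]  ⇒ S*(2)=-
t_1: node(1,0) S=115.4293 payoff=0.0000 vs cont=6.6152 → 6.6152 [wait]  node(1,1) S=136.5798 payoff=0.0000 vs cont=1.6714 → 1.6714 [wait]  ⇒ S*(1)=-
t_0: node(0,0) S=125.5600 payoff=0.0000 vs cont=4.0497 → 4.0497 [wait]  ⇒ S*(0)=-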